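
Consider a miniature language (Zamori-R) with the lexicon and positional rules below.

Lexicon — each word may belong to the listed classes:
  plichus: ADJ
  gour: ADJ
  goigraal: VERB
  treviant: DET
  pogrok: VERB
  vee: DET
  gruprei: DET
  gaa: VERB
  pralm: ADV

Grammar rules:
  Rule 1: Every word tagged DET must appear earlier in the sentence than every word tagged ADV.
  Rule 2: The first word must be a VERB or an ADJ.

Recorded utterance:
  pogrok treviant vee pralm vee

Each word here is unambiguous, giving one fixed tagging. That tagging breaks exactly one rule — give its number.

Fixed tagging: VERB DET DET ADV DET.
Applying the rules: R1 fails, R2 ok.
Only rule 1 fails.

1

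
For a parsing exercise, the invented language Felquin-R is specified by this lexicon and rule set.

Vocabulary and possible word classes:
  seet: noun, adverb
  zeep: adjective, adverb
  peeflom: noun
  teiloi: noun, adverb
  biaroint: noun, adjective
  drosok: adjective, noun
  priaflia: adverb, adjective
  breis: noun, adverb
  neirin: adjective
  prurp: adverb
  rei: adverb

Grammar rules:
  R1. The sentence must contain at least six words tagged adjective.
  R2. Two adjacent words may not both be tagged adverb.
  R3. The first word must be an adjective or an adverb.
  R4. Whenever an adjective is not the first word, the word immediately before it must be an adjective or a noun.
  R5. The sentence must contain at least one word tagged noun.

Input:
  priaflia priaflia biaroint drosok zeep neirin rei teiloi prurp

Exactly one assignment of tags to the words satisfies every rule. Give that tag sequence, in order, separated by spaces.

Candidates per position — 1:priaflia {adverb,adjective}; 2:priaflia {adverb,adjective}; 3:biaroint {noun,adjective}; 4:drosok {adjective,noun}; 5:zeep {adjective,adverb}; 6:neirin {adjective}; 7:rei {adverb}; 8:teiloi {noun,adverb}; 9:prurp {adverb}.
Position 1: adverb is ruled out by rule 1; that leaves adjective.
Position 2: adverb is ruled out by rule 1; that leaves adjective.
Position 3: noun is ruled out by rule 1; that leaves adjective.
Position 4: noun is ruled out by rule 1; that leaves adjective.
Position 5: adverb is ruled out by rule 1; that leaves adjective.
Position 8: adverb is ruled out by rule 2; that leaves noun.
The unique satisfying tagging is: adjective adjective adjective adjective adjective adjective adverb noun adverb.
Check: rule 1 holds; rule 2 holds; rule 3 holds; rule 4 holds; rule 5 holds.

adjective adjective adjective adjective adjective adjective adverb noun adverb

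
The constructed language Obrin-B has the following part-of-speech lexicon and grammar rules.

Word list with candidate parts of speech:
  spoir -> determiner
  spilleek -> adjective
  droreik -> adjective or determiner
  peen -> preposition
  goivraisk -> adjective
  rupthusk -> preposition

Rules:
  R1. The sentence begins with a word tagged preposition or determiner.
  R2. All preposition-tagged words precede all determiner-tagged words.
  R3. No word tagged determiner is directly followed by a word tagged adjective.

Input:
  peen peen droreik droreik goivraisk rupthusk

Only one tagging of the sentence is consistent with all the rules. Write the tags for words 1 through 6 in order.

Candidates per position — 1:peen {preposition}; 2:peen {preposition}; 3:droreik {adjective,determiner}; 4:droreik {adjective,determiner}; 5:goivraisk {adjective}; 6:rupthusk {preposition}.
At position 3, choosing determiner makes rule 2 impossible to satisfy; hence adjective.
At position 4, choosing determiner makes rule 2 impossible to satisfy; hence adjective.
That leaves exactly one tagging: preposition preposition adjective adjective adjective preposition.
Verifying each rule — rule 1 ✓; rule 2 ✓; rule 3 ✓.

preposition preposition adjective adjective adjective preposition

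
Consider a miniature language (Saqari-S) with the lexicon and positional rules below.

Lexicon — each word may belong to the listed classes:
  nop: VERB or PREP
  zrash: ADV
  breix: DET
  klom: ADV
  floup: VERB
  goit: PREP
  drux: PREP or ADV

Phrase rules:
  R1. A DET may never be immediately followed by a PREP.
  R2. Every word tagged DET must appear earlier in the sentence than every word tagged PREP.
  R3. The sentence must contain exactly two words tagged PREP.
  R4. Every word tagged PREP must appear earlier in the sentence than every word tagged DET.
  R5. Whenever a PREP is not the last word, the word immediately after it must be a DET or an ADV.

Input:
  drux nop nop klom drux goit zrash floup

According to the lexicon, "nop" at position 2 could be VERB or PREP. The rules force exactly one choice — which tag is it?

Candidates per position — 1:drux {PREP,ADV}; 2:nop {VERB,PREP}; 3:nop {VERB,PREP}; 4:klom {ADV}; 5:drux {PREP,ADV}; 6:goit {PREP}; 7:zrash {ADV}; 8:floup {VERB}.
If word 1 were PREP, no tagging could satisfy rule 5; so word 1 is ADV.
If word 2 were PREP, no tagging could satisfy rule 5; so word 2 is VERB.
If word 5 were PREP, no tagging could satisfy rule 5; so word 5 is ADV.
If word 3 were VERB, no tagging could satisfy rule 3; so word 3 is PREP.
So the tagging must be: ADV VERB PREP ADV ADV PREP ADV VERB.
Rule-by-rule: rule 1 ok; rule 2 ok; rule 3 ok; rule 4 ok; rule 5 ok.

VERB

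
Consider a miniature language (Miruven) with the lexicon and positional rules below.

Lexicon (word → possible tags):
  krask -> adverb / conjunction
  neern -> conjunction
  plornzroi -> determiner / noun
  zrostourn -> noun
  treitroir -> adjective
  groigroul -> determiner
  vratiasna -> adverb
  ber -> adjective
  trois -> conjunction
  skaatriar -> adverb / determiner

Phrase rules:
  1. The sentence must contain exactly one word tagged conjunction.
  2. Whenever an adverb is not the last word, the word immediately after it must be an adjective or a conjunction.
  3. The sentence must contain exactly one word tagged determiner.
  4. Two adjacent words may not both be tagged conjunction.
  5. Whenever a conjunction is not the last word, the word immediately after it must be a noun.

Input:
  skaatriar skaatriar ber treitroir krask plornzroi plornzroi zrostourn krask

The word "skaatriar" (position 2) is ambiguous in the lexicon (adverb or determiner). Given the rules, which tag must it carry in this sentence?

adverb

Candidates per position — 1:skaatriar {adverb,determiner}; 2:skaatriar {adverb,determiner}; 3:ber {adjective}; 4:treitroir {adjective}; 5:krask {adverb,conjunction}; 6:plornzroi {determiner,noun}; 7:plornzroi {determiner,noun}; 8:zrostourn {noun}; 9:krask {adverb,conjunction}.
At position 1, choosing adverb makes rule 2 impossible to satisfy; hence determiner.
At position 2, choosing determiner makes rule 3 impossible to satisfy; hence adverb.
At position 5, choosing adverb makes rule 2 impossible to satisfy; hence conjunction.
At position 6, choosing determiner makes rule 3 impossible to satisfy; hence noun.
At position 7, choosing determiner makes rule 3 impossible to satisfy; hence noun.
At position 9, choosing conjunction makes rule 1 impossible to satisfy; hence adverb.
The unique satisfying tagging is: determiner adverb adjective adjective conjunction noun noun noun adverb.
Verifying each rule — rule 1 ok; rule 2 ok; rule 3 ok; rule 4 ok; rule 5 ok.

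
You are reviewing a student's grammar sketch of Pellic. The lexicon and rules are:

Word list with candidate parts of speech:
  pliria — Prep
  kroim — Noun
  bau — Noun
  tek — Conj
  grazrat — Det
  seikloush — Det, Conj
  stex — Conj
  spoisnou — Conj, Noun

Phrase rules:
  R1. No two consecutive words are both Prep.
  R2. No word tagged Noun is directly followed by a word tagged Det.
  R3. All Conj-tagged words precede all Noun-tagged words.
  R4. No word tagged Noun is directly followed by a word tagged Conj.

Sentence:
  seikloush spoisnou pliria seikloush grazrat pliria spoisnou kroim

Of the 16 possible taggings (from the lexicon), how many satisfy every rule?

10

Candidates per position — 1:seikloush {Det,Conj}; 2:spoisnou {Conj,Noun}; 3:pliria {Prep}; 4:seikloush {Det,Conj}; 5:grazrat {Det}; 6:pliria {Prep}; 7:spoisnou {Conj,Noun}; 8:kroim {Noun}.
There are 16 candidate sequences in total.
Checking each against the rules leaves 10 sequences.
Count = 10.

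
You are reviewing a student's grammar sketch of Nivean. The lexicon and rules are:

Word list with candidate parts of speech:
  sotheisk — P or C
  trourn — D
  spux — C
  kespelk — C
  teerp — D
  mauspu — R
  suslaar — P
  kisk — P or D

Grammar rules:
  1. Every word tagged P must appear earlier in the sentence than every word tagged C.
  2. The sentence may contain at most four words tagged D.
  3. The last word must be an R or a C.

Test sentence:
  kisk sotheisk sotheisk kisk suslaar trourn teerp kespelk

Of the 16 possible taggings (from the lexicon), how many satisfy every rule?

4

Candidates per position — 1:kisk {P,D}; 2:sotheisk {P,C}; 3:sotheisk {P,C}; 4:kisk {P,D}; 5:suslaar {P}; 6:trourn {D}; 7:teerp {D}; 8:kespelk {C}.
There are 16 candidate sequences in total.
The sequences that satisfy every rule: P P P P P D D C; P P P D P D D C; D P P P P D D C; D P P D P D D C.
Count = 4.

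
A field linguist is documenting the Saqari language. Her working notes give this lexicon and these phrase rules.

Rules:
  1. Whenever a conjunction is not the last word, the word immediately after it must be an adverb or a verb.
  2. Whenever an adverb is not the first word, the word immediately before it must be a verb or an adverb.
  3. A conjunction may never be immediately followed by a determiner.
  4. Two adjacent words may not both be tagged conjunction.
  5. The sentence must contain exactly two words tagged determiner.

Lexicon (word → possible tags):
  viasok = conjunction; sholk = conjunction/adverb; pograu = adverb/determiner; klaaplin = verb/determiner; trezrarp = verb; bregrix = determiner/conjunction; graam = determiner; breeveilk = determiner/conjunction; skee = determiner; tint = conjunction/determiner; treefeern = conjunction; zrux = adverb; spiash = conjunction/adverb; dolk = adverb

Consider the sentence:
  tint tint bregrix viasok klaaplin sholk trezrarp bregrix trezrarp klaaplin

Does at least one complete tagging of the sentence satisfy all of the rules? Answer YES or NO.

NO

Candidates per position — 1:tint {conjunction,determiner}; 2:tint {conjunction,determiner}; 3:bregrix {determiner,conjunction}; 4:viasok {conjunction}; 5:klaaplin {verb,determiner}; 6:sholk {conjunction,adverb}; 7:trezrarp {verb}; 8:bregrix {determiner,conjunction}; 9:trezrarp {verb}; 10:klaaplin {verb,determiner}.
Every candidate sequence violates at least one rule; no consistent tagging exists.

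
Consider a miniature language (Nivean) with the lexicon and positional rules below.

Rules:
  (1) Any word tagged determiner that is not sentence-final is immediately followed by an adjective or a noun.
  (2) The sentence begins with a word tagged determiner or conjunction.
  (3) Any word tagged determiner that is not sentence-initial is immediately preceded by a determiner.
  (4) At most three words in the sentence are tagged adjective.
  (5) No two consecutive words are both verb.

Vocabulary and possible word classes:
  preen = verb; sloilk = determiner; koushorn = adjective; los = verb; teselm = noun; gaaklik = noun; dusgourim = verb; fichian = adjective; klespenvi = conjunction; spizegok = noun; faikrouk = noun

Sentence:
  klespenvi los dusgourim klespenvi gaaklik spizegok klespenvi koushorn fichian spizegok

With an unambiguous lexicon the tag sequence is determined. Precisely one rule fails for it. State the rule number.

Fixed tagging: conjunction verb verb conjunction noun noun conjunction adjective adjective noun.
Rule check: R1 pass, R2 pass, R3 pass, R4 pass, R5 fail.
Only rule 5 fails.

5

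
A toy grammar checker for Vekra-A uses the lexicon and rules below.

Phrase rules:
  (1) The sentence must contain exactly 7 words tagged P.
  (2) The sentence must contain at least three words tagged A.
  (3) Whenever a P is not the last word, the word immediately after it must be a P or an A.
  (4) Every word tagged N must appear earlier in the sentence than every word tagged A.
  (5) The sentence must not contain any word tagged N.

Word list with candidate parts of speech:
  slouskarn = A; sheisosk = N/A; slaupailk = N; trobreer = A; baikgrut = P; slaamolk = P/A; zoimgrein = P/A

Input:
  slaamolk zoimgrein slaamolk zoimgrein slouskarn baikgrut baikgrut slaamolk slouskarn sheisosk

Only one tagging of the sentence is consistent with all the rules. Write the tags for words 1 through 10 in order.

P P P P A P P P A A

Candidates per position — 1:slaamolk {P,A}; 2:zoimgrein {P,A}; 3:slaamolk {P,A}; 4:zoimgrein {P,A}; 5:slouskarn {A}; 6:baikgrut {P}; 7:baikgrut {P}; 8:slaamolk {P,A}; 9:slouskarn {A}; 10:sheisosk {N,A}.
Position 1: A is ruled out by rule 1; that leaves P.
Position 2: A is ruled out by rule 1; that leaves P.
Position 3: A is ruled out by rule 1; that leaves P.
Position 4: A is ruled out by rule 1; that leaves P.
Position 8: A is ruled out by rule 1; that leaves P.
Position 10: N is ruled out by rule 2; that leaves A.
So the tagging must be: P P P P A P P P A A.
Check: rule 1 holds; rule 2 holds; rule 3 holds; rule 4 holds; rule 5 holds.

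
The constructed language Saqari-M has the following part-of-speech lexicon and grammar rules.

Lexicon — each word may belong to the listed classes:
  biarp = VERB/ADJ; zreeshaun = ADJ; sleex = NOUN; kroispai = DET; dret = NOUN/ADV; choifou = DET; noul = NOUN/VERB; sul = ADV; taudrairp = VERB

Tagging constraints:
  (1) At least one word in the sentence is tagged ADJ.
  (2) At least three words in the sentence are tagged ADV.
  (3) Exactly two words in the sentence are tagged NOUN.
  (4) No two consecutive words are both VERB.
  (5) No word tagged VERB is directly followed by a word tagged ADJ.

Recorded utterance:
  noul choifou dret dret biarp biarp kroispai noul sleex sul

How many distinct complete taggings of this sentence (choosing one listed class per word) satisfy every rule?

4

Candidates per position — 1:noul {NOUN,VERB}; 2:choifou {DET}; 3:dret {NOUN,ADV}; 4:dret {NOUN,ADV}; 5:biarp {VERB,ADJ}; 6:biarp {VERB,ADJ}; 7:kroispai {DET}; 8:noul {NOUN,VERB}; 9:sleex {NOUN}; 10:sul {ADV}.
There are 64 candidate sequences in total.
The sequences that satisfy every rule: NOUN DET ADV ADV ADJ VERB DET VERB NOUN ADV; NOUN DET ADV ADV ADJ ADJ DET VERB NOUN ADV; VERB DET ADV ADV ADJ VERB DET NOUN NOUN ADV; VERB DET ADV ADV ADJ ADJ DET NOUN NOUN ADV.
Count = 4.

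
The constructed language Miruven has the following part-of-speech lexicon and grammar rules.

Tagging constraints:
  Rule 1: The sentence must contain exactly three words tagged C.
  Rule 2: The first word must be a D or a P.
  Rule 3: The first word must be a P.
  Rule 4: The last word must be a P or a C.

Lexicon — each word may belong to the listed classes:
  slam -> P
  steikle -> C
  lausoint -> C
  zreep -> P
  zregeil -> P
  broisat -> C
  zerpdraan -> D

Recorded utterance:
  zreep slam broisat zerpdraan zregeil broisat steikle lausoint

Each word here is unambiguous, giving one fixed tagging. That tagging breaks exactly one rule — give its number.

Fixed tagging: P P C D P C C C.
Rule check: R1 fails, R2 ok, R3 ok, R4 ok.
Only rule 1 fails.

1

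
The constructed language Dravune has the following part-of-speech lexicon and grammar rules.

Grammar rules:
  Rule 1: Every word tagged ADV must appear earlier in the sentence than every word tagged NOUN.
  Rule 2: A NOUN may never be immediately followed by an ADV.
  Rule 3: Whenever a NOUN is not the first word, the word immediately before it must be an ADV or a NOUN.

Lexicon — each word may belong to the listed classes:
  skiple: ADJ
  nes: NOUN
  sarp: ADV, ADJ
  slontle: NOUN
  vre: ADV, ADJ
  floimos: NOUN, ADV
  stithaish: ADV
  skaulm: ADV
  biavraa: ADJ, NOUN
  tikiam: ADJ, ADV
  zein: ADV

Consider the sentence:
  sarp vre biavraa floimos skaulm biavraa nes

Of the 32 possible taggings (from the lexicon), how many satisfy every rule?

Candidates per position — 1:sarp {ADV,ADJ}; 2:vre {ADV,ADJ}; 3:biavraa {ADJ,NOUN}; 4:floimos {NOUN,ADV}; 5:skaulm {ADV}; 6:biavraa {ADJ,NOUN}; 7:nes {NOUN}.
There are 32 candidate sequences in total.
The sequences that satisfy every rule: ADV ADV ADJ ADV ADV NOUN NOUN; ADV ADJ ADJ ADV ADV NOUN NOUN; ADJ ADV ADJ ADV ADV NOUN NOUN; ADJ ADJ ADJ ADV ADV NOUN NOUN.
Count = 4.

4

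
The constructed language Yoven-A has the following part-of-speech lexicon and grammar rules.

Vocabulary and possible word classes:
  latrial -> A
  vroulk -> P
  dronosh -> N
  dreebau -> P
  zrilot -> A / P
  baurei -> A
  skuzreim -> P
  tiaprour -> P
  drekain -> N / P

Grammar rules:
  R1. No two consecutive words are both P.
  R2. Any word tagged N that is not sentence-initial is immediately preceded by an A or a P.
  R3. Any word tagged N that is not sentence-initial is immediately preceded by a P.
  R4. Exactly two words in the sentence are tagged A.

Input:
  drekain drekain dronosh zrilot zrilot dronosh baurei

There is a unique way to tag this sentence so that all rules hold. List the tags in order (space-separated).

N P N A P N A

Candidates per position — 1:drekain {N,P}; 2:drekain {N,P}; 3:dronosh {N}; 4:zrilot {A,P}; 5:zrilot {A,P}; 6:dronosh {N}; 7:baurei {A}.
Word 2 cannot be N — rule 2 would then fail for every completion. It is P.
Word 5 cannot be A — rule 3 would then fail for every completion. It is P.
Word 1 cannot be P — rule 1 would then fail for every completion. It is N.
Word 4 cannot be P — rule 1 would then fail for every completion. It is A.
That leaves exactly one tagging: N P N A P N A.
Rule-by-rule: rule 1 satisfied; rule 2 satisfied; rule 3 satisfied; rule 4 satisfied.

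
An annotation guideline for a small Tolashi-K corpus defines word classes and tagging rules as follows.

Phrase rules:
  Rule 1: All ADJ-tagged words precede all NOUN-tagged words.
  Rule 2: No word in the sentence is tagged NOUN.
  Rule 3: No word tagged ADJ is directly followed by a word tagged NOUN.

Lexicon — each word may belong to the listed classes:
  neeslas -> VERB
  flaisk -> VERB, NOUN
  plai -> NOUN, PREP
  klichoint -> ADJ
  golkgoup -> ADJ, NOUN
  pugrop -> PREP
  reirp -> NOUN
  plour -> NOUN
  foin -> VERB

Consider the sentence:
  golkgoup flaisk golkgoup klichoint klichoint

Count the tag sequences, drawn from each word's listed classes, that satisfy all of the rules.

Candidates per position — 1:golkgoup {ADJ,NOUN}; 2:flaisk {VERB,NOUN}; 3:golkgoup {ADJ,NOUN}; 4:klichoint {ADJ}; 5:klichoint {ADJ}.
There are 8 candidate sequences in total.
The sequences that satisfy every rule: ADJ VERB ADJ ADJ ADJ.
Count = 1.

1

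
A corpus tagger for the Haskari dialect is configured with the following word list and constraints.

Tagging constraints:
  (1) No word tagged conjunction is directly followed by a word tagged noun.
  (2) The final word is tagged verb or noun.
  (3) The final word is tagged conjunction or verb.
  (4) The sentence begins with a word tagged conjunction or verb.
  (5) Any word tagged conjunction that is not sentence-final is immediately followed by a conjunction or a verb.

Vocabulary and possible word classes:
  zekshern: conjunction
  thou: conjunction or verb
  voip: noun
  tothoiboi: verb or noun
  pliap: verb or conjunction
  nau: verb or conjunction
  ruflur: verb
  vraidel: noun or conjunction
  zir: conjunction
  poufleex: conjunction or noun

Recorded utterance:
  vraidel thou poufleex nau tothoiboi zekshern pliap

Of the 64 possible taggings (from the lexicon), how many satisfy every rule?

Candidates per position — 1:vraidel {noun,conjunction}; 2:thou {conjunction,verb}; 3:poufleex {conjunction,noun}; 4:nau {verb,conjunction}; 5:tothoiboi {verb,noun}; 6:zekshern {conjunction}; 7:pliap {verb,conjunction}.
There are 64 candidate sequences in total.
Checking each against the rules leaves 9 sequences.
Count = 9.

9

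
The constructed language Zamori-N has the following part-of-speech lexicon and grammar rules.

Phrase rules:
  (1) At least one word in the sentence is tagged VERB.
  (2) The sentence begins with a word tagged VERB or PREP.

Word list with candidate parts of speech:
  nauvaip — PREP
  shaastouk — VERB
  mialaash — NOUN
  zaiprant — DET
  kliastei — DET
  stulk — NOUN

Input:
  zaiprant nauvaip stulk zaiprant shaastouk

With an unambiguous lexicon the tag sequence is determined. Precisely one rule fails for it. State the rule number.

Fixed tagging: DET PREP NOUN DET VERB.
Rule check: R1 pass, R2 fail.
Only rule 2 fails.

2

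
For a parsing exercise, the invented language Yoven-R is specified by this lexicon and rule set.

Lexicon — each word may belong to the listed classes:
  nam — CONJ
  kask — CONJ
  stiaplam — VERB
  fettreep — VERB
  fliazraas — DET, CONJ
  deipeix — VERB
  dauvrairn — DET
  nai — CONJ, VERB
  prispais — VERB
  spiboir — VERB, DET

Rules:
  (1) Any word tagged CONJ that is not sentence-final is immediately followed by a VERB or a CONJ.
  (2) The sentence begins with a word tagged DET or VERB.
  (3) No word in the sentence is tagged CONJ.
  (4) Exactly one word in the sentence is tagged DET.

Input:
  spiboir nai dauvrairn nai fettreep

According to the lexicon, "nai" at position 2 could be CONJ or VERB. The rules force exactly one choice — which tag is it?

VERB

Candidates per position — 1:spiboir {VERB,DET}; 2:nai {CONJ,VERB}; 3:dauvrairn {DET}; 4:nai {CONJ,VERB}; 5:fettreep {VERB}.
Word 1 cannot be DET — rule 4 would then fail for every completion. It is VERB.
Word 2 cannot be CONJ — rule 1 would then fail for every completion. It is VERB.
Word 4 cannot be CONJ — rule 3 would then fail for every completion. It is VERB.
The unique satisfying tagging is: VERB VERB DET VERB VERB.
Checking: rule 1 ok; rule 2 ok; rule 3 ok; rule 4 ok.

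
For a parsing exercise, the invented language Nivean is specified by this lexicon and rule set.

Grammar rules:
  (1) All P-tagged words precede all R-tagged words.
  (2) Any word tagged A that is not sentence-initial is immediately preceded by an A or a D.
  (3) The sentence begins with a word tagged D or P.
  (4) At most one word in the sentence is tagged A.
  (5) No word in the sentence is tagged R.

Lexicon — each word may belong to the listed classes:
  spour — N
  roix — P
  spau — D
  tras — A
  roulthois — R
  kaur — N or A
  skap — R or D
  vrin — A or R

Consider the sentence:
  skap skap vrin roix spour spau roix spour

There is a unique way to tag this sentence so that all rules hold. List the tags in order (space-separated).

Candidates per position — 1:skap {R,D}; 2:skap {R,D}; 3:vrin {A,R}; 4:roix {P}; 5:spour {N}; 6:spau {D}; 7:roix {P}; 8:spour {N}.
At position 1, choosing R makes rule 1 impossible to satisfy; hence D.
At position 2, choosing R makes rule 1 impossible to satisfy; hence D.
At position 3, choosing R makes rule 1 impossible to satisfy; hence A.
The only consistent sequence is: D D A P N D P N.
Rule-by-rule: rule 1 ✓; rule 2 ✓; rule 3 ✓; rule 4 ✓; rule 5 ✓.

D D A P N D P N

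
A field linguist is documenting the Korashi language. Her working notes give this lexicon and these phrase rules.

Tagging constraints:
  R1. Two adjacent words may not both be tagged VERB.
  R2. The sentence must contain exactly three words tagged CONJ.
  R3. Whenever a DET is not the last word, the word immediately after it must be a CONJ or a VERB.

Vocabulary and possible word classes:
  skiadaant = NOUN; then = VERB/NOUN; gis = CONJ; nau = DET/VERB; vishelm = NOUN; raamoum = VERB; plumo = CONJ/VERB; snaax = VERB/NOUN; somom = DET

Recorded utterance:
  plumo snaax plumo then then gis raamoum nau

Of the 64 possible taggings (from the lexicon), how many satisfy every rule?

Candidates per position — 1:plumo {CONJ,VERB}; 2:snaax {VERB,NOUN}; 3:plumo {CONJ,VERB}; 4:then {VERB,NOUN}; 5:then {VERB,NOUN}; 6:gis {CONJ}; 7:raamoum {VERB}; 8:nau {DET,VERB}.
There are 64 candidate sequences in total.
Checking each against the rules leaves 6 sequences.
Count = 6.

6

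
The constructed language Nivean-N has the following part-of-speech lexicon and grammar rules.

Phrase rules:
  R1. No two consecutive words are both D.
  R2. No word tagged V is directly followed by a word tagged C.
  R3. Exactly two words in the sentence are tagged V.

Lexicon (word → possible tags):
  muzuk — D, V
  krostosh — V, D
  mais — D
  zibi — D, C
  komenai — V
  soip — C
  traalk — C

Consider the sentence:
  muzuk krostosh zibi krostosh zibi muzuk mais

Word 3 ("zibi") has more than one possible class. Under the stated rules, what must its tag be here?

C

Candidates per position — 1:muzuk {D,V}; 2:krostosh {V,D}; 3:zibi {D,C}; 4:krostosh {V,D}; 5:zibi {D,C}; 6:muzuk {D,V}; 7:mais {D}.
Word 6 cannot be D — rule 1 would then fail for every completion. It is V.
Position 3: the remaining choice is settled jointly with positions 1, 2, 4, 5 — only C at position 3 is part of a tagging that satisfies every rule.
The only consistent sequence is: V D C D C V D.
Checking: rule 1 ok; rule 2 ok; rule 3 ok.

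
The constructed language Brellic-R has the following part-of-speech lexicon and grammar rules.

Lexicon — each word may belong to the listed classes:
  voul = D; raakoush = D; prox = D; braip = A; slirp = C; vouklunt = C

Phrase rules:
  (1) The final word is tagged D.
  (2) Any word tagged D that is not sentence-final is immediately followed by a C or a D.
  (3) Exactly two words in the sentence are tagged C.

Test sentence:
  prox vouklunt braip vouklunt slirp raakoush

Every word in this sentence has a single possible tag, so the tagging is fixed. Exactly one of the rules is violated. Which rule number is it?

Fixed tagging: D C A C C D.
Applying the rules: R1 ok, R2 ok, R3 fails.
Only rule 3 fails.

3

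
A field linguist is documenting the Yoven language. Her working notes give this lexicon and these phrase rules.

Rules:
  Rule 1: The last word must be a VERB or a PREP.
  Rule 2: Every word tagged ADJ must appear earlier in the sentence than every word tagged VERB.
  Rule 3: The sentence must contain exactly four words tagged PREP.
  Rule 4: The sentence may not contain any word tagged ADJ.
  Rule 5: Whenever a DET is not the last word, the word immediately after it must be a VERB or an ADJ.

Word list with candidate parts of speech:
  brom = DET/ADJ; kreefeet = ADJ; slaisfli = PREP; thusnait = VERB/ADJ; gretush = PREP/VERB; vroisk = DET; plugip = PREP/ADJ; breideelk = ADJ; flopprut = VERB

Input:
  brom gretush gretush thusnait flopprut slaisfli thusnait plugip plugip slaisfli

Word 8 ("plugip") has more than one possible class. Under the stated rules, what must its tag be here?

Candidates per position — 1:brom {DET,ADJ}; 2:gretush {PREP,VERB}; 3:gretush {PREP,VERB}; 4:thusnait {VERB,ADJ}; 5:flopprut {VERB}; 6:slaisfli {PREP}; 7:thusnait {VERB,ADJ}; 8:plugip {PREP,ADJ}; 9:plugip {PREP,ADJ}; 10:slaisfli {PREP}.
Position 1: tagging it ADJ would leave rule 4 unsatisfiable, so it must be DET.
Position 2: tagging it PREP would leave rule 5 unsatisfiable, so it must be VERB.
Position 4: tagging it ADJ would leave rule 2 unsatisfiable, so it must be VERB.
Position 7: tagging it ADJ would leave rule 2 unsatisfiable, so it must be VERB.
Position 8: tagging it ADJ would leave rule 2 unsatisfiable, so it must be PREP.
Position 9: tagging it ADJ would leave rule 2 unsatisfiable, so it must be PREP.
Position 3: tagging it PREP would leave rule 3 unsatisfiable, so it must be VERB.
That leaves exactly one tagging: DET VERB VERB VERB VERB PREP VERB PREP PREP PREP.
Checking: rule 1 ✓; rule 2 ✓; rule 3 ✓; rule 4 ✓; rule 5 ✓.

PREP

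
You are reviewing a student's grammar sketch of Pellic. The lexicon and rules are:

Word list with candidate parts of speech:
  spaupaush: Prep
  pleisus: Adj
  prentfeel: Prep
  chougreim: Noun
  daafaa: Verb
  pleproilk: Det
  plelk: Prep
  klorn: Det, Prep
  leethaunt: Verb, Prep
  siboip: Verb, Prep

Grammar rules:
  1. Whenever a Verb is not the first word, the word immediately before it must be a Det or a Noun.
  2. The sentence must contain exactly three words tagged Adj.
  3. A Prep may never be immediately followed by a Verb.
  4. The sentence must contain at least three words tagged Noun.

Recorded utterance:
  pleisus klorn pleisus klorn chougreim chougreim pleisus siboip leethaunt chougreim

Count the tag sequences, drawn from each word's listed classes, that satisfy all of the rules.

4

Candidates per position — 1:pleisus {Adj}; 2:klorn {Det,Prep}; 3:pleisus {Adj}; 4:klorn {Det,Prep}; 5:chougreim {Noun}; 6:chougreim {Noun}; 7:pleisus {Adj}; 8:siboip {Verb,Prep}; 9:leethaunt {Verb,Prep}; 10:chougreim {Noun}.
There are 16 candidate sequences in total.
The sequences that satisfy every rule: Adj Det Adj Det Noun Noun Adj Prep Prep Noun; Adj Det Adj Prep Noun Noun Adj Prep Prep Noun; Adj Prep Adj Det Noun Noun Adj Prep Prep Noun; Adj Prep Adj Prep Noun Noun Adj Prep Prep Noun.
Count = 4.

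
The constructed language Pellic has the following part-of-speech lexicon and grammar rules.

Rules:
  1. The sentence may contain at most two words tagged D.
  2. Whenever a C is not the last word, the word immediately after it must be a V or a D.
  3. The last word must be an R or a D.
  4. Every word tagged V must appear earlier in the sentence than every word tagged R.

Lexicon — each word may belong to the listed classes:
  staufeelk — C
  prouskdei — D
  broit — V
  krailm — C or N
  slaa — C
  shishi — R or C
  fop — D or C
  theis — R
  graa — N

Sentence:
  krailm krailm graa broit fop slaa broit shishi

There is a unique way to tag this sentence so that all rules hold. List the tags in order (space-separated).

Candidates per position — 1:krailm {C,N}; 2:krailm {C,N}; 3:graa {N}; 4:broit {V}; 5:fop {D,C}; 6:slaa {C}; 7:broit {V}; 8:shishi {R,C}.
Word 1 cannot be C — rule 2 would then fail for every completion. It is N.
Word 2 cannot be C — rule 2 would then fail for every completion. It is N.
Word 5 cannot be C — rule 2 would then fail for every completion. It is D.
Word 8 cannot be C — rule 3 would then fail for every completion. It is R.
So the tagging must be: N N N V D C V R.
Rule-by-rule: rule 1 satisfied; rule 2 satisfied; rule 3 satisfied; rule 4 satisfied.

N N N V D C V R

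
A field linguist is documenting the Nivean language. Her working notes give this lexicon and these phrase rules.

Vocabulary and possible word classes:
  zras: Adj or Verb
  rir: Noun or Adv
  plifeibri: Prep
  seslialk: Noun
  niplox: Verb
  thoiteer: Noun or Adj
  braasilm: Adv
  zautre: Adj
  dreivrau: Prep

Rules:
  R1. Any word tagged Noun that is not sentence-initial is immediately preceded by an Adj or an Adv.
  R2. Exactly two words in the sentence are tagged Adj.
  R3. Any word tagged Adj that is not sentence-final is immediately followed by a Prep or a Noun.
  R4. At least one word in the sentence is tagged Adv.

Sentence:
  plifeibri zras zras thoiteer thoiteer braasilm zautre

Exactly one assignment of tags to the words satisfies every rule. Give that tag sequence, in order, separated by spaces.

Prep Verb Verb Adj Noun Adv Adj

Candidates per position — 1:plifeibri {Prep}; 2:zras {Adj,Verb}; 3:zras {Adj,Verb}; 4:thoiteer {Noun,Adj}; 5:thoiteer {Noun,Adj}; 6:braasilm {Adv}; 7:zautre {Adj}.
Position 2: tagging it Adj would leave rule 3 unsatisfiable, so it must be Verb.
Position 5: tagging it Adj would leave rule 3 unsatisfiable, so it must be Noun.
Position 4: tagging it Noun would leave rule 1 unsatisfiable, so it must be Adj.
Position 3: tagging it Adj would leave rule 2 unsatisfiable, so it must be Verb.
The only consistent sequence is: Prep Verb Verb Adj Noun Adv Adj.
Verifying each rule — rule 1 ok; rule 2 ok; rule 3 ok; rule 4 ok.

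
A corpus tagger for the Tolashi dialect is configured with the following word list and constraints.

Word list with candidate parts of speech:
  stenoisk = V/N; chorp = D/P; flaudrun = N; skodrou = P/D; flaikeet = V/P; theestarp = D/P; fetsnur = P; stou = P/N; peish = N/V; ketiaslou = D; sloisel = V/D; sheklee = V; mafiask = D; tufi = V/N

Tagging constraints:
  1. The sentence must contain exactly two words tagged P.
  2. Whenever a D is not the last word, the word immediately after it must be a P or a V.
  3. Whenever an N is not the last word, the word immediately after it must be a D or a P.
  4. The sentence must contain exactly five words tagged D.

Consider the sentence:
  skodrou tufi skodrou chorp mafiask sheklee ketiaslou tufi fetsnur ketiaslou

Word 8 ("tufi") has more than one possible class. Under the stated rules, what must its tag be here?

V

Candidates per position — 1:skodrou {P,D}; 2:tufi {V,N}; 3:skodrou {P,D}; 4:chorp {D,P}; 5:mafiask {D}; 6:sheklee {V}; 7:ketiaslou {D}; 8:tufi {V,N}; 9:fetsnur {P}; 10:ketiaslou {D}.
Position 4: D is ruled out by rule 2; that leaves P.
Position 8: N is ruled out by rule 2; that leaves V.
Position 1: P is ruled out by rule 1; that leaves D.
Position 2: N is ruled out by rule 2; that leaves V.
Position 3: P is ruled out by rule 1; that leaves D.
The only consistent sequence is: D V D P D V D V P D.
Rule-by-rule: rule 1 satisfied; rule 2 satisfied; rule 3 satisfied; rule 4 satisfied.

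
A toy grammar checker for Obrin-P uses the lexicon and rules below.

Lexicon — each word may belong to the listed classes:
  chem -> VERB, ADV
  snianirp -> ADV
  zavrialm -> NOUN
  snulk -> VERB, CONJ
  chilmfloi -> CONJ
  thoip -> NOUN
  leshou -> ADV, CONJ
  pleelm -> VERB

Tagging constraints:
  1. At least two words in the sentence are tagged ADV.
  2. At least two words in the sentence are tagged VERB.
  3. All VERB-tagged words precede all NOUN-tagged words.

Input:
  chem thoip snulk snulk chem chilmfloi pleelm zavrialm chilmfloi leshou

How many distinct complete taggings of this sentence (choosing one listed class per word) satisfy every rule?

Candidates per position — 1:chem {VERB,ADV}; 2:thoip {NOUN}; 3:snulk {VERB,CONJ}; 4:snulk {VERB,CONJ}; 5:chem {VERB,ADV}; 6:chilmfloi {CONJ}; 7:pleelm {VERB}; 8:zavrialm {NOUN}; 9:chilmfloi {CONJ}; 10:leshou {ADV,CONJ}.
There are 32 candidate sequences in total.
Rule 3 cannot be satisfied by any choice of tags from the lexicon.
So there is no consistent tagging.
Count = 0.

0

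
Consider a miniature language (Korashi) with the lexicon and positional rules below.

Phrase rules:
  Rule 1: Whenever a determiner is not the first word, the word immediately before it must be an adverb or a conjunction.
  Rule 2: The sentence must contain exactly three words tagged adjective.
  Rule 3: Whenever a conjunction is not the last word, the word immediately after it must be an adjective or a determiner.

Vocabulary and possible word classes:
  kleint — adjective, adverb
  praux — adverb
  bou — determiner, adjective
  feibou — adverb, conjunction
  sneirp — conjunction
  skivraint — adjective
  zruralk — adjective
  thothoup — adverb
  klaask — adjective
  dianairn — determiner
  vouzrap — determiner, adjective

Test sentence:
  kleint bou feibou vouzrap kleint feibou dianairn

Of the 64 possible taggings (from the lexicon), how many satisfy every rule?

Candidates per position — 1:kleint {adjective,adverb}; 2:bou {determiner,adjective}; 3:feibou {adverb,conjunction}; 4:vouzrap {determiner,adjective}; 5:kleint {adjective,adverb}; 6:feibou {adverb,conjunction}; 7:dianairn {determiner}.
There are 64 candidate sequences in total.
Checking each against the rules leaves 12 sequences.
Count = 12.

12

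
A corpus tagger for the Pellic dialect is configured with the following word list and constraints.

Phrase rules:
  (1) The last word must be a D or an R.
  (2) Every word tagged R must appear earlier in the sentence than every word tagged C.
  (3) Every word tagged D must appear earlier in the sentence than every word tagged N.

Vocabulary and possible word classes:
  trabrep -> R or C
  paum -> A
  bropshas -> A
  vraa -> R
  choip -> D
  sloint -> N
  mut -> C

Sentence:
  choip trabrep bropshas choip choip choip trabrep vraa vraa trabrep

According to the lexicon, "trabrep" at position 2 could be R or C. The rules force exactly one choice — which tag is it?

Candidates per position — 1:choip {D}; 2:trabrep {R,C}; 3:bropshas {A}; 4:choip {D}; 5:choip {D}; 6:choip {D}; 7:trabrep {R,C}; 8:vraa {R}; 9:vraa {R}; 10:trabrep {R,C}.
Word 2 cannot be C — rule 2 would then fail for every completion. It is R.
Word 7 cannot be C — rule 2 would then fail for every completion. It is R.
Word 10 cannot be C — rule 1 would then fail for every completion. It is R.
That leaves exactly one tagging: D R A D D D R R R R.
Checking: rule 1 holds; rule 2 holds; rule 3 holds.

R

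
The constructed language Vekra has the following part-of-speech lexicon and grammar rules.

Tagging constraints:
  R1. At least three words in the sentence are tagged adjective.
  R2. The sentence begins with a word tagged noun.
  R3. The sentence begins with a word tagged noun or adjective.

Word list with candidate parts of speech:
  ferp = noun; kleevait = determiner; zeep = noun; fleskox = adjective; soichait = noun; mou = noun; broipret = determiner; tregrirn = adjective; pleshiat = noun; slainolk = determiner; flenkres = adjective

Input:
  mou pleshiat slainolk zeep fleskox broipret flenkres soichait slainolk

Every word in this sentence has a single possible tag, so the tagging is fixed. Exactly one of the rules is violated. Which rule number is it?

1

Fixed tagging: noun noun determiner noun adjective determiner adjective noun determiner.
Checking each rule: R1 fails, R2 ok, R3 ok.
Only rule 1 fails.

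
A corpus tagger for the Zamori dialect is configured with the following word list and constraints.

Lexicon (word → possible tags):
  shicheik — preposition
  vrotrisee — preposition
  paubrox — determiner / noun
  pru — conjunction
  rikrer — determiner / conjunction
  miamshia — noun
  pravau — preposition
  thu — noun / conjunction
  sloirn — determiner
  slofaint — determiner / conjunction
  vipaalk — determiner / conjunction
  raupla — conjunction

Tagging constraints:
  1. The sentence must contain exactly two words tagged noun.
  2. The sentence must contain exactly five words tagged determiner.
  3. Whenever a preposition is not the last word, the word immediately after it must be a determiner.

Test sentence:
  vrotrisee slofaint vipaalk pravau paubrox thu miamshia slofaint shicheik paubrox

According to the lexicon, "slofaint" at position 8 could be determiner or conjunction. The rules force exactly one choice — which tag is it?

Candidates per position — 1:vrotrisee {preposition}; 2:slofaint {determiner,conjunction}; 3:vipaalk {determiner,conjunction}; 4:pravau {preposition}; 5:paubrox {determiner,noun}; 6:thu {noun,conjunction}; 7:miamshia {noun}; 8:slofaint {determiner,conjunction}; 9:shicheik {preposition}; 10:paubrox {determiner,noun}.
Position 2: tagging it conjunction would leave rule 2 unsatisfiable, so it must be determiner.
Position 3: tagging it conjunction would leave rule 2 unsatisfiable, so it must be determiner.
Position 5: tagging it noun would leave rule 2 unsatisfiable, so it must be determiner.
Position 8: tagging it conjunction would leave rule 2 unsatisfiable, so it must be determiner.
Position 10: tagging it noun would leave rule 2 unsatisfiable, so it must be determiner.
Position 6: tagging it conjunction would leave rule 1 unsatisfiable, so it must be noun.
The unique satisfying tagging is: preposition determiner determiner preposition determiner noun noun determiner preposition determiner.
Rule-by-rule: rule 1 holds; rule 2 holds; rule 3 holds.

determiner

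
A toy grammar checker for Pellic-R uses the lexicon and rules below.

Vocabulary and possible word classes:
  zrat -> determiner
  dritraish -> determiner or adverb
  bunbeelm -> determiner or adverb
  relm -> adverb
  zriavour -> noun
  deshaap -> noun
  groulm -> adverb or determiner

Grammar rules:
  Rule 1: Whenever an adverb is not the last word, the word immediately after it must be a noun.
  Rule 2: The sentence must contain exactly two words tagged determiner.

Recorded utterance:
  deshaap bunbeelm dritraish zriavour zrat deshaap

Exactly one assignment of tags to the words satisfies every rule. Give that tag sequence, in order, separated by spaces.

Candidates per position — 1:deshaap {noun}; 2:bunbeelm {determiner,adverb}; 3:dritraish {determiner,adverb}; 4:zriavour {noun}; 5:zrat {determiner}; 6:deshaap {noun}.
Position 2: adverb is ruled out by rule 1; that leaves determiner.
Position 3: determiner is ruled out by rule 2; that leaves adverb.
The only consistent sequence is: noun determiner adverb noun determiner noun.
Verifying each rule — rule 1 ✓; rule 2 ✓.

noun determiner adverb noun determiner noun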